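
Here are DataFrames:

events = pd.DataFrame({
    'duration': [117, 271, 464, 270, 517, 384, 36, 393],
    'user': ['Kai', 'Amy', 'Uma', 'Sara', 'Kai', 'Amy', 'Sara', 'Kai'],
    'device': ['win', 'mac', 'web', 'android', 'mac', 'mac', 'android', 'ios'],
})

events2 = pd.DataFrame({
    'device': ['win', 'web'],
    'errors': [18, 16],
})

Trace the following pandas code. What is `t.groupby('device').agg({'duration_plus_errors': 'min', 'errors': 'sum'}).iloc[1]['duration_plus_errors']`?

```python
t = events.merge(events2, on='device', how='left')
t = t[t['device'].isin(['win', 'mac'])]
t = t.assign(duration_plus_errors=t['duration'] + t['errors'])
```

135.0

merge on 'device' (how='left') → 8 rows:
   duration  user   device  errors
0       117   Kai      win    18.0
1       271   Amy      mac     NaN
2       464   Uma      web    16.0
3       270  Sara  android     NaN
4       517   Kai      mac     NaN
5       384   Amy      mac     NaN
6        36  Sara  android     NaN
7       393   Kai      ios     NaN
filter rows where device in ['win', 'mac']:
   duration user device  errors
0       117  Kai    win    18.0
1       271  Amy    mac     NaN
4       517  Kai    mac     NaN
5       384  Amy    mac     NaN
add column duration_plus_errors = t['duration'] + t['errors']:
   duration user device  errors  duration_plus_errors
0       117  Kai    win    18.0                 135.0
1       271  Amy    mac     NaN                   NaN
4       517  Kai    mac     NaN                   NaN
5       384  Amy    mac     NaN                   NaN
group by device: min(duration_plus_errors), sum(errors):
        duration_plus_errors  errors
device                              
mac                      NaN     0.0
win                    135.0    18.0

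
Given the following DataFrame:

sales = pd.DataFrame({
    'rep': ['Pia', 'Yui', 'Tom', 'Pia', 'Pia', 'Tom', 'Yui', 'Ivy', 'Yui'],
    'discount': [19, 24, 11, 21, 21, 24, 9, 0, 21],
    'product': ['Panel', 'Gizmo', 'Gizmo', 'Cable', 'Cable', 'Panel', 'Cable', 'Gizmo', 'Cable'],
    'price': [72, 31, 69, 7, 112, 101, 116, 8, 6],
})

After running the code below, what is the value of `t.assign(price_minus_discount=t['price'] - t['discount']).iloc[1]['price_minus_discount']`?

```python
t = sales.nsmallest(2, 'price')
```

take 2 rows with smallest price:
   rep  discount product  price
8  Yui        21   Cable      6
3  Pia        21   Cable      7
add column price_minus_discount = t['price'] - t['discount']:
   rep  discount product  price  price_minus_discount
8  Yui        21   Cable      6                   -15
3  Pia        21   Cable      7                   -14
Hence -14.

-14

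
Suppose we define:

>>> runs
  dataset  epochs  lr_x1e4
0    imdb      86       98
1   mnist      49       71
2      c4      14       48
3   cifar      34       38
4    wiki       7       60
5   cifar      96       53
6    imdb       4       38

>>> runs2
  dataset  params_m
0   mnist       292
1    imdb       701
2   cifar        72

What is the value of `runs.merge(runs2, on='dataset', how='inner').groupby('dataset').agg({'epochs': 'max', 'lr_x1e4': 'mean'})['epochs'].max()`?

merge on 'dataset' (how='inner') → 5 rows:
  dataset  epochs  lr_x1e4  params_m
0    imdb      86       98       701
1   mnist      49       71       292
2   cifar      34       38        72
3   cifar      96       53        72
4    imdb       4       38       701
group by dataset: max(epochs), mean(lr_x1e4):
         epochs  lr_x1e4
dataset                 
cifar        96     45.5
imdb         86     68.0
mnist        49     71.0
Hence 96.

96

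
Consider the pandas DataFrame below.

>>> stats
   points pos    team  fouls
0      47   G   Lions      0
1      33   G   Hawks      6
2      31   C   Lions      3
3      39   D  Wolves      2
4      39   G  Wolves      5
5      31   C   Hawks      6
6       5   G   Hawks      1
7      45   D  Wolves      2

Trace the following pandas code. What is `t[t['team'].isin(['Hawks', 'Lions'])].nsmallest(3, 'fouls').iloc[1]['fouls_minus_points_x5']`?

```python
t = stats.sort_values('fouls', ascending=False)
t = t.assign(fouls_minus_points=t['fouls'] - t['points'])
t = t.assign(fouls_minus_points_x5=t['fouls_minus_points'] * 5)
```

sort by fouls descending:
   points pos    team  fouls
1      33   G   Hawks      6
5      31   C   Hawks      6
4      39   G  Wolves      5
2      31   C   Lions      3
3      39   D  Wolves      2
7      45   D  Wolves      2
6       5   G   Hawks      1
0      47   G   Lions      0
add column fouls_minus_points = t['fouls'] - t['points']:
   points pos    team  fouls  fouls_minus_points
1      33   G   Hawks      6                 -27
5      31   C   Hawks      6                 -25
4      39   G  Wolves      5                 -34
2      31   C   Lions      3                 -28
3      39   D  Wolves      2                 -37
7      45   D  Wolves      2                 -43
6       5   G   Hawks      1                  -4
0      47   G   Lions      0                 -47
add column fouls_minus_points_x5 = t['fouls_minus_points'] * 5:
   points pos    team  fouls  fouls_minus_points  fouls_minus_points_x5
1      33   G   Hawks      6                 -27                   -135
5      31   C   Hawks      6                 -25                   -125
4      39   G  Wolves      5                 -34                   -170
2      31   C   Lions      3                 -28                   -140
3      39   D  Wolves      2                 -37                   -185
7      45   D  Wolves      2                 -43                   -215
6       5   G   Hawks      1                  -4                    -20
0      47   G   Lions      0                 -47                   -235
filter rows where team in ['Hawks', 'Lions']:
   points pos   team  fouls  fouls_minus_points  fouls_minus_points_x5
1      33   G  Hawks      6                 -27                   -135
5      31   C  Hawks      6                 -25                   -125
2      31   C  Lions      3                 -28                   -140
6       5   G  Hawks      1                  -4                    -20
0      47   G  Lions      0                 -47                   -235
take 3 rows with smallest fouls:
   points pos   team  fouls  fouls_minus_points  fouls_minus_points_x5
0      47   G  Lions      0                 -47                   -235
6       5   G  Hawks      1                  -4                    -20
2      31   C  Lions      3                 -28                   -140
So iloc[1]['fouls_minus_points_x5'] = -20.

-20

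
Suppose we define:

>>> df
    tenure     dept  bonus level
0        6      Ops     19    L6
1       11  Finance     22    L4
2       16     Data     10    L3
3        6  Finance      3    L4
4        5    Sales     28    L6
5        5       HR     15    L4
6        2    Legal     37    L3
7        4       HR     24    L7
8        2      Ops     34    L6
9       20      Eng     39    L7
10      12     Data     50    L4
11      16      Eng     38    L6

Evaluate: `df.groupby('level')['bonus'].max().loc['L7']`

39

group by level, max of bonus:
level
L3    37
L4    50
L6    38
L7    39
Name: bonus, dtype: int64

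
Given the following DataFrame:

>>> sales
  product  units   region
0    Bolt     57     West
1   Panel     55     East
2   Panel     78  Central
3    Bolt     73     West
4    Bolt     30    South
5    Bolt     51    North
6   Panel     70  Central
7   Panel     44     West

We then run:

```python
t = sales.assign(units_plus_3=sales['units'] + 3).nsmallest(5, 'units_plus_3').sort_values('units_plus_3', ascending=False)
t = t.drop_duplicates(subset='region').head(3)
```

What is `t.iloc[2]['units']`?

51

add column units_plus_3 = sales['units'] + 3:
  product  units   region  units_plus_3
0    Bolt     57     West            60
1   Panel     55     East            58
2   Panel     78  Central            81
3    Bolt     73     West            76
4    Bolt     30    South            33
5    Bolt     51    North            54
6   Panel     70  Central            73
7   Panel     44     West            47
take 5 rows with smallest units_plus_3:
  product  units region  units_plus_3
4    Bolt     30  South            33
7   Panel     44   West            47
5    Bolt     51  North            54
1   Panel     55   East            58
0    Bolt     57   West            60
sort by units_plus_3 descending:
  product  units region  units_plus_3
0    Bolt     57   West            60
1   Panel     55   East            58
5    Bolt     51  North            54
7   Panel     44   West            47
4    Bolt     30  South            33
drop duplicate region (keep=first):
  product  units region  units_plus_3
0    Bolt     57   West            60
1   Panel     55   East            58
5    Bolt     51  North            54
4    Bolt     30  South            33
take first 3 rows:
  product  units region  units_plus_3
0    Bolt     57   West            60
1   Panel     55   East            58
5    Bolt     51  North            54
So iloc[2]['units'] = 51.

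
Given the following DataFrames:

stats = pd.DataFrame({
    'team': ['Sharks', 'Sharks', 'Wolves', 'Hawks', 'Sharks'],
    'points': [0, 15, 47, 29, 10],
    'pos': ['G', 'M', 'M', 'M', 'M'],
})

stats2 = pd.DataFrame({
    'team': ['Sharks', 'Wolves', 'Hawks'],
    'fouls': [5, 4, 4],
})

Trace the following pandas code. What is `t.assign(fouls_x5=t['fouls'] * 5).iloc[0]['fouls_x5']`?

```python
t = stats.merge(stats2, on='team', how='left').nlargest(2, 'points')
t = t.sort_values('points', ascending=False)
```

20

merge on 'team' (how='left') → 5 rows:
     team  points pos  fouls
0  Sharks       0   G      5
1  Sharks      15   M      5
2  Wolves      47   M      4
3   Hawks      29   M      4
4  Sharks      10   M      5
take 2 rows with largest points:
     team  points pos  fouls
2  Wolves      47   M      4
3   Hawks      29   M      4
sort by points descending:
     team  points pos  fouls
2  Wolves      47   M      4
3   Hawks      29   M      4
add column fouls_x5 = t['fouls'] * 5:
     team  points pos  fouls  fouls_x5
2  Wolves      47   M      4        20
3   Hawks      29   M      4        20
Finally, value at position 0, column 'fouls_x5' = 20.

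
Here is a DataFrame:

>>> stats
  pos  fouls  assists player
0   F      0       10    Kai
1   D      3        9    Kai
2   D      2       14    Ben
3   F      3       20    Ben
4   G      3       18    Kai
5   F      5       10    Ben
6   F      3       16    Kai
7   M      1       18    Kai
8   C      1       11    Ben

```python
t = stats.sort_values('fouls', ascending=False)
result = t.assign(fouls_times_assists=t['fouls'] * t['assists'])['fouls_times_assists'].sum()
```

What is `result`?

sort by fouls descending:
  pos  fouls  assists player
5   F      5       10    Ben
1   D      3        9    Kai
3   F      3       20    Ben
4   G      3       18    Kai
6   F      3       16    Kai
2   D      2       14    Ben
7   M      1       18    Kai
8   C      1       11    Ben
0   F      0       10    Kai
add column fouls_times_assists = t['fouls'] * t['assists']:
  pos  fouls  assists player  fouls_times_assists
5   F      5       10    Ben                   50
1   D      3        9    Kai                   27
3   F      3       20    Ben                   60
4   G      3       18    Kai                   54
6   F      3       16    Kai                   48
2   D      2       14    Ben                   28
7   M      1       18    Kai                   18
8   C      1       11    Ben                   11
0   F      0       10    Kai                    0
Taking the sum of column 'fouls_times_assists' gives 296.

296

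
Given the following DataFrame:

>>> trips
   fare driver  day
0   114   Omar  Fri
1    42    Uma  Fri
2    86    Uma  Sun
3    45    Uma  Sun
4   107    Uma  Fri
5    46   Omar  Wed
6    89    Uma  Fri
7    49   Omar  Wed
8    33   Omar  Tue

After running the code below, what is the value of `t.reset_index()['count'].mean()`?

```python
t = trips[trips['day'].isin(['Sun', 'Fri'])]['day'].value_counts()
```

3.0

filter rows where day in ['Sun', 'Fri']:
   fare driver  day
0   114   Omar  Fri
1    42    Uma  Fri
2    86    Uma  Sun
3    45    Uma  Sun
4   107    Uma  Fri
6    89    Uma  Fri
value_counts of day:
day
Fri    4
Sun    2
Name: count, dtype: int64
reset_index():
   day  count
0  Fri      4
1  Sun      2
The mean of column 'count' is 3.0.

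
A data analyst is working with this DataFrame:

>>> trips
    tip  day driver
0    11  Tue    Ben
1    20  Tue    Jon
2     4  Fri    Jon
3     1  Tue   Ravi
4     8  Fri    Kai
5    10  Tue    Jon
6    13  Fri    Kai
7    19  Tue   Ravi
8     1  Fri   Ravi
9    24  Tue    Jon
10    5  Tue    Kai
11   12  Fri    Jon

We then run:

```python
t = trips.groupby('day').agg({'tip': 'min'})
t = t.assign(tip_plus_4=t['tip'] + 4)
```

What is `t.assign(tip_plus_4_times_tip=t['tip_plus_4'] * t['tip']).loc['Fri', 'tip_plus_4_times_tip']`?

5

group by day, min of tip:
     tip
day     
Fri    1
Tue    1
add column tip_plus_4 = t['tip'] + 4:
     tip  tip_plus_4
day                 
Fri    1           5
Tue    1           5
add column tip_plus_4_times_tip = t['tip_plus_4'] * t['tip']:
     tip  tip_plus_4  tip_plus_4_times_tip
day                                       
Fri    1           5                     5
Tue    1           5                     5
value at row 'Fri', column 'tip_plus_4_times_tip' → 5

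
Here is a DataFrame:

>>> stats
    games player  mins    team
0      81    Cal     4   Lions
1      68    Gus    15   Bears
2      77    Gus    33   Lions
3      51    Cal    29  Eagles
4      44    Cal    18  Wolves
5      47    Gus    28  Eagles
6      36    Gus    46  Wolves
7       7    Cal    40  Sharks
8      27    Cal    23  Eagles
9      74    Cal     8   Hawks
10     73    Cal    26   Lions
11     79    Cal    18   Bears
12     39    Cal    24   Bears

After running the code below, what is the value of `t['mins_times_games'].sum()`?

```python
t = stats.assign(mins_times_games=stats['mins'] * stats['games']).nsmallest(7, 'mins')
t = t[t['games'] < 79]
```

3961

add column mins_times_games = stats['mins'] * stats['games']:
    games player  mins    team  mins_times_games
0      81    Cal     4   Lions               324
1      68    Gus    15   Bears              1020
2      77    Gus    33   Lions              2541
3      51    Cal    29  Eagles              1479
4      44    Cal    18  Wolves               792
5      47    Gus    28  Eagles              1316
6      36    Gus    46  Wolves              1656
7       7    Cal    40  Sharks               280
8      27    Cal    23  Eagles               621
9      74    Cal     8   Hawks               592
10     73    Cal    26   Lions              1898
11     79    Cal    18   Bears              1422
12     39    Cal    24   Bears               936
take 7 rows with smallest mins:
    games player  mins    team  mins_times_games
0      81    Cal     4   Lions               324
9      74    Cal     8   Hawks               592
1      68    Gus    15   Bears              1020
4      44    Cal    18  Wolves               792
11     79    Cal    18   Bears              1422
8      27    Cal    23  Eagles               621
12     39    Cal    24   Bears               936
filter rows where games < 79:
    games player  mins    team  mins_times_games
9      74    Cal     8   Hawks               592
1      68    Gus    15   Bears              1020
4      44    Cal    18  Wolves               792
8      27    Cal    23  Eagles               621
12     39    Cal    24   Bears               936
Finally, sum of column 'mins_times_games' = 3961.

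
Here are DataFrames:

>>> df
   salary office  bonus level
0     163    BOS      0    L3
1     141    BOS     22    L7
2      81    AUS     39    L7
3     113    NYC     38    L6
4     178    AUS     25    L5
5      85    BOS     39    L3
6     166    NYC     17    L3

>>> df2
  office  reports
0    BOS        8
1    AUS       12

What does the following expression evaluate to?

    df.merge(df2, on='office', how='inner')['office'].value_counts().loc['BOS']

3

merge on 'office' (how='inner') → 5 rows:
   salary office  bonus level  reports
0     163    BOS      0    L3        8
1     141    BOS     22    L7        8
2      81    AUS     39    L7       12
3     178    AUS     25    L5       12
4      85    BOS     39    L3        8
value_counts of office:
office
BOS    3
AUS    2
Name: count, dtype: int64
The value at index 'BOS' is 3.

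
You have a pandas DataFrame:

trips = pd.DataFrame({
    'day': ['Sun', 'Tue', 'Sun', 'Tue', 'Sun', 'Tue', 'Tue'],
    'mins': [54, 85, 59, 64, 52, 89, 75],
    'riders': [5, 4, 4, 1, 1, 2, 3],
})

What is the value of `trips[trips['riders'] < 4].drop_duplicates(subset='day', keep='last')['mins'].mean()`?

filter rows where riders < 4:
   day  mins  riders
3  Tue    64       1
4  Sun    52       1
5  Tue    89       2
6  Tue    75       3
drop duplicate day (keep=last):
   day  mins  riders
4  Sun    52       1
6  Tue    75       3
Hence 63.5.

63.5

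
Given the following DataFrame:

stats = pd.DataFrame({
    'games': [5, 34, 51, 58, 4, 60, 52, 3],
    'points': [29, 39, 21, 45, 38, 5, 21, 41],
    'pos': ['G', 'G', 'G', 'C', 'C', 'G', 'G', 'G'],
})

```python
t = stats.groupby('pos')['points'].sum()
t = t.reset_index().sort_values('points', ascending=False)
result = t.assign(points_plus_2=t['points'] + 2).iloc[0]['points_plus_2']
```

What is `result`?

158

group by pos, sum of points:
pos
C     83
G    156
Name: points, dtype: int64
reset_index():
  pos  points
0   C      83
1   G     156
sort by points descending:
  pos  points
1   G     156
0   C      83
add column points_plus_2 = t['points'] + 2:
  pos  points  points_plus_2
1   G     156            158
0   C      83             85
Taking the value at position 0, column 'points_plus_2' gives 158.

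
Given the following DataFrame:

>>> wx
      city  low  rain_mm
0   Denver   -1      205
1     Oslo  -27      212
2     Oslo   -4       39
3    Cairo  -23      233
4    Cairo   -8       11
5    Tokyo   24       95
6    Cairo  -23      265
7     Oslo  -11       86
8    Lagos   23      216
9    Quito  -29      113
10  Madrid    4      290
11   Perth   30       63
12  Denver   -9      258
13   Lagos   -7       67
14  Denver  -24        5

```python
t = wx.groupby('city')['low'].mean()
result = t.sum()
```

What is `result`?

-6.33333333333

group by city, mean of low:
city
Cairo    -18.000000
Denver   -11.333333
Lagos      8.000000
Madrid     4.000000
Oslo     -14.000000
Perth     30.000000
Quito    -29.000000
Tokyo     24.000000
Name: low, dtype: float64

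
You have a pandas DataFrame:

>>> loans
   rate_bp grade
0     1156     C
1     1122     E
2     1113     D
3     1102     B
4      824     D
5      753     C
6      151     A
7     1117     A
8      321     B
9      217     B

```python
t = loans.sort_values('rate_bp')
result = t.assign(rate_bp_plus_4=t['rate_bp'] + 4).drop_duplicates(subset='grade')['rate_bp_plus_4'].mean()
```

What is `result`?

sort by rate_bp:
   rate_bp grade
6      151     A
9      217     B
8      321     B
5      753     C
4      824     D
3     1102     B
2     1113     D
7     1117     A
1     1122     E
0     1156     C
add column rate_bp_plus_4 = t['rate_bp'] + 4:
   rate_bp grade  rate_bp_plus_4
6      151     A             155
9      217     B             221
8      321     B             325
5      753     C             757
4      824     D             828
3     1102     B            1106
2     1113     D            1117
7     1117     A            1121
1     1122     E            1126
0     1156     C            1160
drop duplicate grade (keep=first):
   rate_bp grade  rate_bp_plus_4
6      151     A             155
9      217     B             221
5      753     C             757
4      824     D             828
1     1122     E            1126
Finally, mean of column 'rate_bp_plus_4' = 617.4.

617.4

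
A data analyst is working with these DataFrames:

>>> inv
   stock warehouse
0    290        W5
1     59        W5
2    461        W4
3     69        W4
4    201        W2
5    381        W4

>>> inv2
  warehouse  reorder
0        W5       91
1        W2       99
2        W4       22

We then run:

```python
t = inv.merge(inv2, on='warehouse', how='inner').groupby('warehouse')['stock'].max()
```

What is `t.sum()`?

952

merge on 'warehouse' (how='inner') → 6 rows:
   stock warehouse  reorder
0    290        W5       91
1     59        W5       91
2    461        W4       22
3     69        W4       22
4    201        W2       99
5    381        W4       22
group by warehouse, max of stock:
warehouse
W2    201
W4    461
W5    290
Name: stock, dtype: int64
Taking the sum of the resulting series gives 952.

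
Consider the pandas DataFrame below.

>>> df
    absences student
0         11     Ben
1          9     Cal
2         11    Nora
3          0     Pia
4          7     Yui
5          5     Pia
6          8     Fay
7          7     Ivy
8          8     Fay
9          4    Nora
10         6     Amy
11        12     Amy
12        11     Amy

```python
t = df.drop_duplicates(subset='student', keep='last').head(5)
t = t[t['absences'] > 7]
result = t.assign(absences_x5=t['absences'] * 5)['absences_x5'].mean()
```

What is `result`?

drop duplicate student (keep=last):
    absences student
0         11     Ben
1          9     Cal
4          7     Yui
5          5     Pia
7          7     Ivy
8          8     Fay
9          4    Nora
12        11     Amy
take first 5 rows:
   absences student
0        11     Ben
1         9     Cal
4         7     Yui
5         5     Pia
7         7     Ivy
filter rows where absences > 7:
   absences student
0        11     Ben
1         9     Cal
add column absences_x5 = t['absences'] * 5:
   absences student  absences_x5
0        11     Ben           55
1         9     Cal           45
So mean() = 50.0.

50.0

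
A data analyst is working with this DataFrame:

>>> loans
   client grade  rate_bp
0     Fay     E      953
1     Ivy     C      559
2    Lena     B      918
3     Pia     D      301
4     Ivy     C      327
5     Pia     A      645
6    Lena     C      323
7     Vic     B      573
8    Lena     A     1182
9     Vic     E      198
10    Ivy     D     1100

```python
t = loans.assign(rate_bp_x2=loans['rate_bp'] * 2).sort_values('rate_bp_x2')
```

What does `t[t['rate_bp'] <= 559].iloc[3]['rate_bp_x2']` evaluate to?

654

add column rate_bp_x2 = loans['rate_bp'] * 2:
   client grade  rate_bp  rate_bp_x2
0     Fay     E      953        1906
1     Ivy     C      559        1118
2    Lena     B      918        1836
3     Pia     D      301         602
4     Ivy     C      327         654
5     Pia     A      645        1290
6    Lena     C      323         646
7     Vic     B      573        1146
8    Lena     A     1182        2364
9     Vic     E      198         396
10    Ivy     D     1100        2200
sort by rate_bp_x2:
   client grade  rate_bp  rate_bp_x2
9     Vic     E      198         396
3     Pia     D      301         602
6    Lena     C      323         646
4     Ivy     C      327         654
1     Ivy     C      559        1118
7     Vic     B      573        1146
5     Pia     A      645        1290
2    Lena     B      918        1836
0     Fay     E      953        1906
10    Ivy     D     1100        2200
8    Lena     A     1182        2364
filter rows where rate_bp <= 559:
  client grade  rate_bp  rate_bp_x2
9    Vic     E      198         396
3    Pia     D      301         602
6   Lena     C      323         646
4    Ivy     C      327         654
1    Ivy     C      559        1118
Finally, value at position 3, column 'rate_bp_x2' = 654.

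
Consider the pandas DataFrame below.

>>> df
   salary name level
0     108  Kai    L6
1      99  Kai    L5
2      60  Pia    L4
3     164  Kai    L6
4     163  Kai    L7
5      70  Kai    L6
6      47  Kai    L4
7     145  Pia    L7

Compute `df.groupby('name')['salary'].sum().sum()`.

856

group by name, sum of salary:
name
Kai    651
Pia    205
Name: salary, dtype: int64
So sum() = 856.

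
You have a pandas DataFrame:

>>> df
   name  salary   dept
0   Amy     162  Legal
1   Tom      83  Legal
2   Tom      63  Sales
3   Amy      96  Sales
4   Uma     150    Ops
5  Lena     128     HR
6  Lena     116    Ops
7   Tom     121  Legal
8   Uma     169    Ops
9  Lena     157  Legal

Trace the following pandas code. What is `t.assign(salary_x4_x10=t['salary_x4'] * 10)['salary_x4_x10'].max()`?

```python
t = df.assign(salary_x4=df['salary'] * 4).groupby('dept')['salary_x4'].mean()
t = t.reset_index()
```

add column salary_x4 = df['salary'] * 4:
   name  salary   dept  salary_x4
0   Amy     162  Legal        648
1   Tom      83  Legal        332
2   Tom      63  Sales        252
3   Amy      96  Sales        384
4   Uma     150    Ops        600
5  Lena     128     HR        512
6  Lena     116    Ops        464
7   Tom     121  Legal        484
8   Uma     169    Ops        676
9  Lena     157  Legal        628
group by dept, mean of salary_x4:
dept
HR       512.0
Legal    523.0
Ops      580.0
Sales    318.0
Name: salary_x4, dtype: float64
reset_index():
    dept  salary_x4
0     HR      512.0
1  Legal      523.0
2    Ops      580.0
3  Sales      318.0
add column salary_x4_x10 = t['salary_x4'] * 10:
    dept  salary_x4  salary_x4_x10
0     HR      512.0         5120.0
1  Legal      523.0         5230.0
2    Ops      580.0         5800.0
3  Sales      318.0         3180.0
Hence 5800.0.

5800.0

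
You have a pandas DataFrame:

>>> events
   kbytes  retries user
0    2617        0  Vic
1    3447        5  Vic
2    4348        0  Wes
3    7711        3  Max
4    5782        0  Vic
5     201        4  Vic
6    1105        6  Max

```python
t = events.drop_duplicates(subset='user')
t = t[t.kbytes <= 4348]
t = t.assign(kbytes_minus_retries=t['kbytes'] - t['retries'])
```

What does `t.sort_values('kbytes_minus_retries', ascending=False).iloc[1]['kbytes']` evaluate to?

2617

drop duplicate user (keep=first):
   kbytes  retries user
0    2617        0  Vic
2    4348        0  Wes
3    7711        3  Max
filter rows where kbytes <= 4348:
   kbytes  retries user
0    2617        0  Vic
2    4348        0  Wes
add column kbytes_minus_retries = t['kbytes'] - t['retries']:
   kbytes  retries user  kbytes_minus_retries
0    2617        0  Vic                  2617
2    4348        0  Wes                  4348
sort by kbytes_minus_retries descending:
   kbytes  retries user  kbytes_minus_retries
2    4348        0  Wes                  4348
0    2617        0  Vic                  2617
Reading off the value at position 1, column 'kbytes', we get 2617.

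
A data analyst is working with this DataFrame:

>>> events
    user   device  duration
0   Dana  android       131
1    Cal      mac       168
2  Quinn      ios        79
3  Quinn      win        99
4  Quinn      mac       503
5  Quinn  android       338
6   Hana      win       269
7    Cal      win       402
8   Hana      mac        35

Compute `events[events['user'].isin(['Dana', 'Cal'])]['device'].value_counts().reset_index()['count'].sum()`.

3

filter rows where user in ['Dana', 'Cal']:
   user   device  duration
0  Dana  android       131
1   Cal      mac       168
7   Cal      win       402
value_counts of device:
device
android    1
mac        1
win        1
Name: count, dtype: int64
reset_index():
    device  count
0  android      1
1      mac      1
2      win      1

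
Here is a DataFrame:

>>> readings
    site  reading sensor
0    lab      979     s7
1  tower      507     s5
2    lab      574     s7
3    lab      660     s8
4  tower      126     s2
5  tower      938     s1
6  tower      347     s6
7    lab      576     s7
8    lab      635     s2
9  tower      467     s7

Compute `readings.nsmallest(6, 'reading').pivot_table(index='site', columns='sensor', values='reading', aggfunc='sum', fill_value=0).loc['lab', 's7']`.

1150

take 6 rows with smallest reading:
    site  reading sensor
4  tower      126     s2
6  tower      347     s6
9  tower      467     s7
1  tower      507     s5
2    lab      574     s7
7    lab      576     s7
pivot: rows=site, cols=sensor, sum(reading):
sensor   s2   s5   s6    s7
site                       
lab       0    0    0  1150
tower   126  507  347   467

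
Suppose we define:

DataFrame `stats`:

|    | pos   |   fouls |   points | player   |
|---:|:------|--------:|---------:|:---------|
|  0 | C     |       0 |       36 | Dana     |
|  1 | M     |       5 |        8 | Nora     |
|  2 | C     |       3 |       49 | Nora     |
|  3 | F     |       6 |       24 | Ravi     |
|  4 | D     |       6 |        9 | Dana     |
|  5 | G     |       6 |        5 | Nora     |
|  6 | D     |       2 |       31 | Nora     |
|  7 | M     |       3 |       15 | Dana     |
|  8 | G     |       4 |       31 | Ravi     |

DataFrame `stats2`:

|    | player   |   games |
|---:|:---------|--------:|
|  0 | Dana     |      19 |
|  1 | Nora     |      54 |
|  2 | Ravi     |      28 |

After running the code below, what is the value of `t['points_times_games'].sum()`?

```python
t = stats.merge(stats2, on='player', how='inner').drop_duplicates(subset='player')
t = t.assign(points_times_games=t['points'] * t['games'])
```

1788

merge on 'player' (how='inner') → 9 rows:
  pos  fouls  points player  games
0   C      0      36   Dana     19
1   M      5       8   Nora     54
2   C      3      49   Nora     54
3   F      6      24   Ravi     28
4   D      6       9   Dana     19
5   G      6       5   Nora     54
6   D      2      31   Nora     54
7   M      3      15   Dana     19
8   G      4      31   Ravi     28
drop duplicate player (keep=first):
  pos  fouls  points player  games
0   C      0      36   Dana     19
1   M      5       8   Nora     54
3   F      6      24   Ravi     28
add column points_times_games = t['points'] * t['games']:
  pos  fouls  points player  games  points_times_games
0   C      0      36   Dana     19                 684
1   M      5       8   Nora     54                 432
3   F      6      24   Ravi     28                 672
Finally, sum of column 'points_times_games' = 1788.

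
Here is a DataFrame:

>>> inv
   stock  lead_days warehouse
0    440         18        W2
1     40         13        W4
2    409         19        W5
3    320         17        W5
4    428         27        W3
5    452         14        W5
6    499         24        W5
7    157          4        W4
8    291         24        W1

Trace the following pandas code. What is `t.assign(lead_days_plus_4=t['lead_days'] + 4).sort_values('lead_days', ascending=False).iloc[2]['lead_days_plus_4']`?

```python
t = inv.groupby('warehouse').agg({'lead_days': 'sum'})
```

group by warehouse, sum of lead_days:
           lead_days
warehouse           
W1                24
W2                18
W3                27
W4                17
W5                74
add column lead_days_plus_4 = t['lead_days'] + 4:
           lead_days  lead_days_plus_4
warehouse                             
W1                24                28
W2                18                22
W3                27                31
W4                17                21
W5                74                78
sort by lead_days descending:
           lead_days  lead_days_plus_4
warehouse                             
W5                74                78
W3                27                31
W1                24                28
W2                18                22
W4                17                21

28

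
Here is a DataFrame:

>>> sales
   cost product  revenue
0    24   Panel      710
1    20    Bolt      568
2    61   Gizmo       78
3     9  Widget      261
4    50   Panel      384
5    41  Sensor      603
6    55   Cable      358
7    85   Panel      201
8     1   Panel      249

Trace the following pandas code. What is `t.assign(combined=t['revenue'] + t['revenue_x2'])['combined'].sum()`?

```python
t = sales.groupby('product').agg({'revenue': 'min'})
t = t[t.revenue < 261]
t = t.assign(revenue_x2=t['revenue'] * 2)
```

group by product, min of revenue:
         revenue
product         
Bolt         568
Cable        358
Gizmo         78
Panel        201
Sensor       603
Widget       261
filter rows where revenue < 261:
         revenue
product         
Gizmo         78
Panel        201
add column revenue_x2 = t['revenue'] * 2:
         revenue  revenue_x2
product                     
Gizmo         78         156
Panel        201         402
add column combined = t['revenue'] + t['revenue_x2']:
         revenue  revenue_x2  combined
product                               
Gizmo         78         156       234
Panel        201         402       603
Taking the sum of column 'combined' gives 837.

837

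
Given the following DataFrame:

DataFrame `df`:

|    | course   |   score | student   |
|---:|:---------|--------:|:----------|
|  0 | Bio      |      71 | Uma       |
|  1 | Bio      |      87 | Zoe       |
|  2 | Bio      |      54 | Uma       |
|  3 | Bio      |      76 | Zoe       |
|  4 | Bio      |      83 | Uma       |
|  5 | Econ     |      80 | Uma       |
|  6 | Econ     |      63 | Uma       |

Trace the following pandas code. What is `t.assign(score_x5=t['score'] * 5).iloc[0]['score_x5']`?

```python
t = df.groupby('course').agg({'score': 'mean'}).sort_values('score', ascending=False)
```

371.0

group by course, mean of score:
        score
course       
Bio      74.2
Econ     71.5
sort by score descending:
        score
course       
Bio      74.2
Econ     71.5
add column score_x5 = t['score'] * 5:
        score  score_x5
course                 
Bio      74.2     371.0
Econ     71.5     357.5
Then the value at position 0, column 'score_x5': 371.0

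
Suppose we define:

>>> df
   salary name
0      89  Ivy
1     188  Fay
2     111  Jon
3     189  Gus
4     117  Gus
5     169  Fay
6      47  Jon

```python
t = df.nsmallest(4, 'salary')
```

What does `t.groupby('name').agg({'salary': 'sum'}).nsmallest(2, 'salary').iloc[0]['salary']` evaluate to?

take 4 rows with smallest salary:
   salary name
6      47  Jon
0      89  Ivy
2     111  Jon
4     117  Gus
group by name, sum of salary:
      salary
name        
Gus      117
Ivy       89
Jon      158
take 2 rows with smallest salary:
      salary
name        
Ivy       89
Gus      117
value at position 0, column 'salary' → 89

89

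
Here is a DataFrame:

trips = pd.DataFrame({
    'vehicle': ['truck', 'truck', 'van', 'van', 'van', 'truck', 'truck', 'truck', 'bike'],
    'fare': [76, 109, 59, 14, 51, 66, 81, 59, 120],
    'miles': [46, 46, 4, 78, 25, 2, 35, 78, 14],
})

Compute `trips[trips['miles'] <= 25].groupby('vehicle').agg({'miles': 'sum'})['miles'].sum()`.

45

filter rows where miles <= 25:
  vehicle  fare  miles
2     van    59      4
4     van    51     25
5   truck    66      2
8    bike   120     14
group by vehicle, sum of miles:
         miles
vehicle       
bike        14
truck        2
van         29
So sum() = 45.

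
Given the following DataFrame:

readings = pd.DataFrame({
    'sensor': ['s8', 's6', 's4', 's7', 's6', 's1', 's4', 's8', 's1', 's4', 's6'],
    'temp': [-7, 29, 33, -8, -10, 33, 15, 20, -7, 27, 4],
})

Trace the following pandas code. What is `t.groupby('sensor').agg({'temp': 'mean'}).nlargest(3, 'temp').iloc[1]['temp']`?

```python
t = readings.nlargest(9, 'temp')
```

16.5

take 9 rows with largest temp:
   sensor  temp
2      s4    33
5      s1    33
1      s6    29
9      s4    27
7      s8    20
6      s4    15
10     s6     4
0      s8    -7
8      s1    -7
group by sensor, mean of temp:
        temp
sensor      
s1      13.0
s4      25.0
s6      16.5
s8       6.5
take 3 rows with largest temp:
        temp
sensor      
s4      25.0
s6      16.5
s1      13.0
The value at position 1, column 'temp' is 16.5.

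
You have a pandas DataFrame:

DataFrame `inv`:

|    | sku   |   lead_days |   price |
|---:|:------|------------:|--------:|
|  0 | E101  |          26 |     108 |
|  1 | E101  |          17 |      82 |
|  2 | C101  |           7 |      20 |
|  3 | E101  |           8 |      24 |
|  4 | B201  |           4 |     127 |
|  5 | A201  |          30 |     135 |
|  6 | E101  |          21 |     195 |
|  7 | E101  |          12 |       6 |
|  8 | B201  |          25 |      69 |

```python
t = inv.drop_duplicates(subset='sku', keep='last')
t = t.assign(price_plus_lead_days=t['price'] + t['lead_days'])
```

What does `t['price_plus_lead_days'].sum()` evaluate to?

304

drop duplicate sku (keep=last):
    sku  lead_days  price
2  C101          7     20
5  A201         30    135
7  E101         12      6
8  B201         25     69
add column price_plus_lead_days = t['price'] + t['lead_days']:
    sku  lead_days  price  price_plus_lead_days
2  C101          7     20                    27
5  A201         30    135                   165
7  E101         12      6                    18
8  B201         25     69                    94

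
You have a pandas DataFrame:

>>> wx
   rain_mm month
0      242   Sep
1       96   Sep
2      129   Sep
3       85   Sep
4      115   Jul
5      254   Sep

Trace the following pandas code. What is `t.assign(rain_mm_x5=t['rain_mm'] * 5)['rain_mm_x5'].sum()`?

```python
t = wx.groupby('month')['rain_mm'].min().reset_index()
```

group by month, min of rain_mm:
month
Jul    115
Sep     85
Name: rain_mm, dtype: int64
reset_index():
  month  rain_mm
0   Jul      115
1   Sep       85
add column rain_mm_x5 = t['rain_mm'] * 5:
  month  rain_mm  rain_mm_x5
0   Jul      115         575
1   Sep       85         425
Then the sum of column 'rain_mm_x5': 1000

1000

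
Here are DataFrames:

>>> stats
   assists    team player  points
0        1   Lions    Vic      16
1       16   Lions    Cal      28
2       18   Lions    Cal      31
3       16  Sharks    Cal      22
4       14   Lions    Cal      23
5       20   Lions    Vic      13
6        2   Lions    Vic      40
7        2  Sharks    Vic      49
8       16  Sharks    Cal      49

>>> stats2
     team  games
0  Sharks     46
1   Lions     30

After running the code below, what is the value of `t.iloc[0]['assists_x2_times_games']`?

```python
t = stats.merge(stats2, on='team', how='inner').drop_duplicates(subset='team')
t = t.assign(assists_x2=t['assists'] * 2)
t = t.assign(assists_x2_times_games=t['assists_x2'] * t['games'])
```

60

merge on 'team' (how='inner') → 9 rows:
   assists    team player  points  games
0        1   Lions    Vic      16     30
1       16   Lions    Cal      28     30
2       18   Lions    Cal      31     30
3       16  Sharks    Cal      22     46
4       14   Lions    Cal      23     30
5       20   Lions    Vic      13     30
6        2   Lions    Vic      40     30
7        2  Sharks    Vic      49     46
8       16  Sharks    Cal      49     46
drop duplicate team (keep=first):
   assists    team player  points  games
0        1   Lions    Vic      16     30
3       16  Sharks    Cal      22     46
add column assists_x2 = t['assists'] * 2:
   assists    team player  points  games  assists_x2
0        1   Lions    Vic      16     30           2
3       16  Sharks    Cal      22     46          32
add column assists_x2_times_games = t['assists_x2'] * t['games']:
   assists    team player  points  games  assists_x2  assists_x2_times_games
0        1   Lions    Vic      16     30           2                      60
3       16  Sharks    Cal      22     46          32                    1472
The value at position 0, column 'assists_x2_times_games' is 60.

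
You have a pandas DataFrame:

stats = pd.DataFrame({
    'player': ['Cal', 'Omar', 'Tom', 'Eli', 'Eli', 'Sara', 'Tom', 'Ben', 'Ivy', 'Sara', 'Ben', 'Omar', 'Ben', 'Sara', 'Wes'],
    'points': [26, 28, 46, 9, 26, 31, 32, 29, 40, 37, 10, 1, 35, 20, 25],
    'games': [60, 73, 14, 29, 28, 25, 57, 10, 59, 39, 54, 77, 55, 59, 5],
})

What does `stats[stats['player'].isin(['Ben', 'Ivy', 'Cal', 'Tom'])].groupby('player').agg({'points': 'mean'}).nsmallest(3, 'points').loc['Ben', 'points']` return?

24.6666666667

filter rows where player in ['Ben', 'Ivy', 'Cal', 'Tom']:
   player  points  games
0     Cal      26     60
2     Tom      46     14
6     Tom      32     57
7     Ben      29     10
8     Ivy      40     59
10    Ben      10     54
12    Ben      35     55
group by player, mean of points:
           points
player           
Ben     24.666667
Cal     26.000000
Ivy     40.000000
Tom     39.000000
take 3 rows with smallest points:
           points
player           
Ben     24.666667
Cal     26.000000
Tom     39.000000
Then the value at row 'Ben', column 'points': 24.6666666667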